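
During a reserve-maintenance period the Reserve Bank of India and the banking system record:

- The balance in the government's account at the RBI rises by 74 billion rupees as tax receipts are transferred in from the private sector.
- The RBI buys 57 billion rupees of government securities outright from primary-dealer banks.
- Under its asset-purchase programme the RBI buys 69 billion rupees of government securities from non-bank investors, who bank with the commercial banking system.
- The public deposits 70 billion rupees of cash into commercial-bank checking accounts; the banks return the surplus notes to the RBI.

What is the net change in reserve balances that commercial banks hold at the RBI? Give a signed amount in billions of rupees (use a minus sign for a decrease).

Government account inflow 74 billion rupees: funds move from bank reserves into the government account → −74B.
OMO purchase (from banks) 57 billion rupees: the RBI pays by crediting reserve accounts → +57B.
Asset purchase (from non-banks) 69 billion rupees: the RBI pays by crediting reserve accounts → +69B.
Currency deposit 70 billion rupees: returned notes are swapped for reserve credit → +70B.
Net: −74 + 57 + 69 + 70 = +122 billion.

+122 billion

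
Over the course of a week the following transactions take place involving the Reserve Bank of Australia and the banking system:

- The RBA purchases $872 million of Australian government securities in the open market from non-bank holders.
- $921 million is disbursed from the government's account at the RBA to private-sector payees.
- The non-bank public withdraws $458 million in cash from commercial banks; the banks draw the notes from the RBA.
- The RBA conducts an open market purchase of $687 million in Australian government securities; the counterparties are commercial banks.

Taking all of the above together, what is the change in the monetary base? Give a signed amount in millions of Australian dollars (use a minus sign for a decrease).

RBA balance sheet:
  Assets:      Securities +$1559M
  Liabilities: Bank reserves +$2022M, Currency in circulation +$458M, Government deposits −$921M
Commercial banking system:
  Assets:      Reserves at CB +$2022M, Securities −$687M
  Liabilities: Checkable deposits +$1335M
Monetary base = currency + reserves: +$458M + (+$2022M) = +$2480 million.

+$2480 million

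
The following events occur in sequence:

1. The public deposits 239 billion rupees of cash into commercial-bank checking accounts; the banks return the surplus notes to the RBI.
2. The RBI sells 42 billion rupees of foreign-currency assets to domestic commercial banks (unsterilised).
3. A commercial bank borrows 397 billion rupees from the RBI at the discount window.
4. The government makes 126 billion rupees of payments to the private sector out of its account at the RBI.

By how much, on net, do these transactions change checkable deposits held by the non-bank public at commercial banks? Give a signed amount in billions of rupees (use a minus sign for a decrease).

Currency deposit 239 billion rupees: non-bank counterparties' bank balances rise → +239B.
FX sale 42 billion rupees: the counterparty is a bank, so public deposits are unchanged → 0.
Discount-window loan 397 billion rupees: the counterparty is a bank, so public deposits are unchanged → 0.
Government spending 126 billion rupees: non-bank counterparties' bank balances rise → +126B.
Net: 239 + 0 + 0 + 126 = +365 billion.

+365 billion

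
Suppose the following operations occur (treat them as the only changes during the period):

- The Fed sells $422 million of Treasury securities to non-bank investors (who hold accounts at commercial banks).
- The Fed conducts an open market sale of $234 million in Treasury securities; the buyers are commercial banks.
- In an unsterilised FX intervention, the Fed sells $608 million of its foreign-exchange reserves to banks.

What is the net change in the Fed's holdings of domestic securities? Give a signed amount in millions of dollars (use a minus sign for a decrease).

-$656 million

Fed balance sheet:
  Assets:      Securities −$656M, Foreign assets −$608M
  Liabilities: Bank reserves −$1264M
Commercial banking system:
  Assets:      Reserves at CB −$1264M, Securities +$234M, Foreign assets +$608M
  Liabilities: Checkable deposits −$422M
So the change in the Fed's holdings of domestic securities is -$656 million.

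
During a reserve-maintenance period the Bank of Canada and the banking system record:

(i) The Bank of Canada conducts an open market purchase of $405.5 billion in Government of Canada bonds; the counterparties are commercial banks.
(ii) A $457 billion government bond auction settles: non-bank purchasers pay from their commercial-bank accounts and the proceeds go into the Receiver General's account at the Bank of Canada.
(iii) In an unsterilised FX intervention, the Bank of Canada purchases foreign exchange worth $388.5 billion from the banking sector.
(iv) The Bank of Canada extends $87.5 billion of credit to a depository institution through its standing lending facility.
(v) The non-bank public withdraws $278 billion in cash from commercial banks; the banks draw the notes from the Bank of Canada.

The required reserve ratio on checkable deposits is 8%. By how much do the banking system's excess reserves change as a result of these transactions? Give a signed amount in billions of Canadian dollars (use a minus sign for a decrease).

+$205.3 billion

OMO purchase (from banks) $405.5 billion: reserves +$405.5B, deposits 0.
Government account inflow $457 billion: reserves −$457B, deposits −$457B.
FX purchase $388.5 billion: reserves +$388.5B, deposits 0.
Discount-window loan $87.5 billion: reserves +$87.5B, deposits 0.
Currency withdrawal $278 billion: reserves −$278B, deposits −$278B.
Totals: Δreserves = +$146.5B, Δdeposits = −$735B.
Δrequired reserves = 8% × −$735B = −$58.8B.
Δexcess reserves = Δreserves − Δrequired = +$146.5B − (−$58.8B) = +$205.3 billion.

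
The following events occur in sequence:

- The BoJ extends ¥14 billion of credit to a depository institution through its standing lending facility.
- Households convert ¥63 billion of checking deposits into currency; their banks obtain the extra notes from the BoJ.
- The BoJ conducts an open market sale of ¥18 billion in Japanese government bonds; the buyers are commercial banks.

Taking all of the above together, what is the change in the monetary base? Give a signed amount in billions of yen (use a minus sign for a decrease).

-¥4 billion

Discount-window loan ¥14 billion: BoJ balance sheet expands → +¥14B.
Currency withdrawal ¥63 billion: just a shift between currency and reserves — both are base money → 0.
OMO sale (to banks) ¥18 billion: BoJ balance sheet contracts → −¥18B.
Net: 14 + 0 − 18 = -¥4 billion.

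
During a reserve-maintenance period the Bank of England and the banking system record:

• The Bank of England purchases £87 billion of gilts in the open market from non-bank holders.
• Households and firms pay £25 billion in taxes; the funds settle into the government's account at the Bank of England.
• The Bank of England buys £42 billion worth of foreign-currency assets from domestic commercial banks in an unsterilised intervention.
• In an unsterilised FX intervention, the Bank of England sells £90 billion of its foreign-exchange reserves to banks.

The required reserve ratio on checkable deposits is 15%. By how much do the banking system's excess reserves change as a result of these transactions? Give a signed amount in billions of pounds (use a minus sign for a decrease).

+£4.7 billion

Asset purchase (from non-banks) £87 billion: reserves +£87B, deposits +£87B.
Government account inflow £25 billion: reserves −£25B, deposits −£25B.
FX purchase £42 billion: reserves +£42B, deposits 0.
FX sale £90 billion: reserves −£90B, deposits 0.
Totals: Δreserves = +£14B, Δdeposits = +£62B.
Δrequired reserves = 15% × +£62B = +£9.3B.
Δexcess reserves = Δreserves − Δrequired = +£14B − (+£9.3B) = +£4.7 billion.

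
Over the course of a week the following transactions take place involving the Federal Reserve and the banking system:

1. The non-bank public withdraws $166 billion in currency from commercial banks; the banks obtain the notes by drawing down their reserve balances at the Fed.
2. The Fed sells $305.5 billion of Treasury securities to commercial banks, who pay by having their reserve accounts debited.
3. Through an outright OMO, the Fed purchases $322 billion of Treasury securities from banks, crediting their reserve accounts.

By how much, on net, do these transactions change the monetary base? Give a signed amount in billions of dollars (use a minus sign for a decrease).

Currency withdrawal $166 billion: just a shift between currency and reserves — both are base money → 0.
OMO sale (to banks) $305.5 billion: Fed balance sheet contracts → −$305.5B.
OMO purchase (from banks) $322 billion: Fed balance sheet expands → +$322B.
Net: 0 − 305.5 + 322 = +$16.5 billion.

+$16.5 billion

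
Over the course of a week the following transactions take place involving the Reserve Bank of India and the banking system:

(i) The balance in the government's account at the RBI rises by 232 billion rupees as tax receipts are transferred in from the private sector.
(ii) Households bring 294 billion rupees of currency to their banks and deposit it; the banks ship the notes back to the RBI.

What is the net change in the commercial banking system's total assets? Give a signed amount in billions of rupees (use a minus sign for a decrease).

Government account inflow 232 billion rupees: bank balance sheets shrink → −232B.
Currency deposit 294 billion rupees: bank balance sheets expand → +294B.
Net: −232 + 294 = +62 billion.

+62 billion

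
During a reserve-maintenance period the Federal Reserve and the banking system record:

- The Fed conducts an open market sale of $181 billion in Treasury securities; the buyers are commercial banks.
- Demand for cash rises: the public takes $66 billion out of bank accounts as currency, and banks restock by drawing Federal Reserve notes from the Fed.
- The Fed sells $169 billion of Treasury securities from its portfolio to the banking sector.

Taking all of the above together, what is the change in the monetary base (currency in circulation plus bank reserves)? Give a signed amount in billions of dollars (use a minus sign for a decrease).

-$350 billion

Fed balance sheet:
  Assets:      Securities −$350B
  Liabilities: Bank reserves −$416B, Currency in circulation +$66B
Commercial banking system:
  Assets:      Reserves at CB −$416B, Securities +$350B
  Liabilities: Checkable deposits −$66B
Monetary base = currency + reserves: +$66B + (−$416B) = -$350 billion.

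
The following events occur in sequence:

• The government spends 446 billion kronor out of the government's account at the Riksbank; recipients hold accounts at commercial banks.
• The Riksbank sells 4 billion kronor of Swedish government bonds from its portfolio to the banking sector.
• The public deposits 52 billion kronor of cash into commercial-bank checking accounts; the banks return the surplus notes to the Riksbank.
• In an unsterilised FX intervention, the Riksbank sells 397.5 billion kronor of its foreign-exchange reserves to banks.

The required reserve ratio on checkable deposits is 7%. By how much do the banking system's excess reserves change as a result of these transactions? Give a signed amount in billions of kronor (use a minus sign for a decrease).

+61.64 billion

Government spending 446 billion kronor: reserves +446B, deposits +446B.
OMO sale (to banks) 4 billion kronor: reserves −4B, deposits 0.
Currency deposit 52 billion kronor: reserves +52B, deposits +52B.
FX sale 397.5 billion kronor: reserves −397.5B, deposits 0.
Totals: Δreserves = +96.5B, Δdeposits = +498B.
Δrequired reserves = 7% × +498B = +34.86B.
Δexcess reserves = Δreserves − Δrequired = +96.5B − (+34.86B) = +61.64 billion.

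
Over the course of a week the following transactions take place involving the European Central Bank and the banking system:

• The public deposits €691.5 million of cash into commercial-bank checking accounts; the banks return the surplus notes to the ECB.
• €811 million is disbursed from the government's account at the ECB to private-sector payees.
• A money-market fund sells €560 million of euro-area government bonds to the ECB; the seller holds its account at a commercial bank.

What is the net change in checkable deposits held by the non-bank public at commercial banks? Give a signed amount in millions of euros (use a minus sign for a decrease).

+€2062.5 million

Currency deposit €691.5 million: non-bank counterparties' bank balances rise → +€691.5M.
Government spending €811 million: non-bank counterparties' bank balances rise → +€811M.
Asset purchase (from non-banks) €560 million: non-bank counterparties' bank balances rise → +€560M.
Net: 691.5 + 811 + 560 = +€2062.5 million.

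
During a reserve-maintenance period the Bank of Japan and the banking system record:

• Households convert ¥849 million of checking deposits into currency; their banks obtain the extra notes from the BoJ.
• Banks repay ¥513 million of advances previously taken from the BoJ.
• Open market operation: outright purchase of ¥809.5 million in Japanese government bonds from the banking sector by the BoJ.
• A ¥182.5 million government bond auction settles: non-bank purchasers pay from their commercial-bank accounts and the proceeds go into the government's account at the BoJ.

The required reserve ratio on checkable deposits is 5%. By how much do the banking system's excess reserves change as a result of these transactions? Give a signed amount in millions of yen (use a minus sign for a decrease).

Currency withdrawal ¥849 million: reserves −¥849M, deposits −¥849M.
Discount-window repayment ¥513 million: reserves −¥513M, deposits 0.
OMO purchase (from banks) ¥809.5 million: reserves +¥809.5M, deposits 0.
Government account inflow ¥182.5 million: reserves −¥182.5M, deposits −¥182.5M.
Totals: Δreserves = −¥735M, Δdeposits = −¥1031.5M.
Δrequired reserves = 5% × −¥1031.5M = −¥51.575M.
Δexcess reserves = Δreserves − Δrequired = −¥735M − (−¥51.575M) = -¥683.425 million.

-¥683.425 million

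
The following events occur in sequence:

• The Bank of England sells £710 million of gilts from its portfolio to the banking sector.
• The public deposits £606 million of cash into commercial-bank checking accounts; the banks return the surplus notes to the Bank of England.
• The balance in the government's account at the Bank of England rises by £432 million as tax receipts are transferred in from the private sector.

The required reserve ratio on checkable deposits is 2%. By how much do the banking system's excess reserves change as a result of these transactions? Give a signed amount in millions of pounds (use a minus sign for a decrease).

-£539.48 million

OMO sale (to banks) £710 million: reserves −£710M, deposits 0.
Currency deposit £606 million: reserves +£606M, deposits +£606M.
Government account inflow £432 million: reserves −£432M, deposits −£432M.
Totals: Δreserves = −£536M, Δdeposits = +£174M.
Δrequired reserves = 2% × +£174M = +£3.48M.
Δexcess reserves = Δreserves − Δrequired = −£536M − (+£3.48M) = -£539.48 million.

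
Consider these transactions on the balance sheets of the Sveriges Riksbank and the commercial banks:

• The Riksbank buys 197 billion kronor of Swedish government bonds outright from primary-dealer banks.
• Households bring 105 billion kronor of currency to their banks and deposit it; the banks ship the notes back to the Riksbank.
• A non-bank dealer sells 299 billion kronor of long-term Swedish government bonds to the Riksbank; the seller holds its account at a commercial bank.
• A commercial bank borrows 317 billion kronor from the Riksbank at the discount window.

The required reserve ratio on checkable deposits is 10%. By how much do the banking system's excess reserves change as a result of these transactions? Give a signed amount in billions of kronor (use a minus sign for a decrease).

OMO purchase (from banks) 197 billion kronor: reserves +197B, deposits 0.
Currency deposit 105 billion kronor: reserves +105B, deposits +105B.
Asset purchase (from non-banks) 299 billion kronor: reserves +299B, deposits +299B.
Discount-window loan 317 billion kronor: reserves +317B, deposits 0.
Totals: Δreserves = +918B, Δdeposits = +404B.
Δrequired reserves = 10% × +404B = +40.4B.
Δexcess reserves = Δreserves − Δrequired = +918B − (+40.4B) = +877.6 billion.

+877.6 billion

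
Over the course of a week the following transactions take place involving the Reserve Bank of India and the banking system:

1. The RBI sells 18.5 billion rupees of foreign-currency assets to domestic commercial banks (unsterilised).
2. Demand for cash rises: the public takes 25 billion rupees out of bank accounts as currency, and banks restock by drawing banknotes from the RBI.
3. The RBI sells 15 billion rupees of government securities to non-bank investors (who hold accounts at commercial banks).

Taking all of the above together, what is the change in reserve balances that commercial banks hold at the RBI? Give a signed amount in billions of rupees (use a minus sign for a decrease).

-58.5 billion

RBI balance sheet:
  Assets:      Securities −15B, Foreign assets −18.5B
  Liabilities: Bank reserves −58.5B, Currency in circulation +25B
So the change in reserve balances that commercial banks hold at the RBI is -58.5 billion.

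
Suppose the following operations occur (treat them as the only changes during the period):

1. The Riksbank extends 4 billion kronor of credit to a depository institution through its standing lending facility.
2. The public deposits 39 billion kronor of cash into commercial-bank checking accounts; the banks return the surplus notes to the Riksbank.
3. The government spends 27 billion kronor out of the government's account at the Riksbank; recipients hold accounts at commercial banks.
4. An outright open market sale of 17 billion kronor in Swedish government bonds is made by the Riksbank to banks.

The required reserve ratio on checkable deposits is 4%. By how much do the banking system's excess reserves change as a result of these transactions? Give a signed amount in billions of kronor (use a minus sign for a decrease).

Discount-window loan 4 billion kronor: reserves +4B, deposits 0.
Currency deposit 39 billion kronor: reserves +39B, deposits +39B.
Government spending 27 billion kronor: reserves +27B, deposits +27B.
OMO sale (to banks) 17 billion kronor: reserves −17B, deposits 0.
Totals: Δreserves = +53B, Δdeposits = +66B.
Δrequired reserves = 4% × +66B = +2.64B.
Δexcess reserves = Δreserves − Δrequired = +53B − (+2.64B) = +50.36 billion.

+50.36 billion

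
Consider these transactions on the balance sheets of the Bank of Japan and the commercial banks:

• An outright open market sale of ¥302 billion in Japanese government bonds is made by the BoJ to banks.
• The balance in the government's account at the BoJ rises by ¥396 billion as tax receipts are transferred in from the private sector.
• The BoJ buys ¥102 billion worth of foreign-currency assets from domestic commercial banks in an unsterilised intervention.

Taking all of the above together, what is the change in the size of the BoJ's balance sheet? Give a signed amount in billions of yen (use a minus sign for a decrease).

-¥200 billion

BoJ balance sheet:
  Assets:      Securities −¥302B, Foreign assets +¥102B
  Liabilities: Bank reserves −¥596B, Government deposits +¥396B
Change in total BoJ assets = -¥200 billion.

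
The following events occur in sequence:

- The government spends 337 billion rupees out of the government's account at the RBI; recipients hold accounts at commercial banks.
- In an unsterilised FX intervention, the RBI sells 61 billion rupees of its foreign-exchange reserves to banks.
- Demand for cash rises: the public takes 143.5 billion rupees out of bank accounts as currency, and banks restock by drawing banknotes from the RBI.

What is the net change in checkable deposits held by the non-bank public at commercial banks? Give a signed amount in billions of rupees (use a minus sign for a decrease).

+193.5 billion

Government spending 337 billion rupees: non-bank counterparties' bank balances rise → +337B.
FX sale 61 billion rupees: the counterparty is a bank, so public deposits are unchanged → 0.
Currency withdrawal 143.5 billion rupees: non-bank counterparties' bank balances fall → −143.5B.
Net: 337 + 0 − 143.5 = +193.5 billion.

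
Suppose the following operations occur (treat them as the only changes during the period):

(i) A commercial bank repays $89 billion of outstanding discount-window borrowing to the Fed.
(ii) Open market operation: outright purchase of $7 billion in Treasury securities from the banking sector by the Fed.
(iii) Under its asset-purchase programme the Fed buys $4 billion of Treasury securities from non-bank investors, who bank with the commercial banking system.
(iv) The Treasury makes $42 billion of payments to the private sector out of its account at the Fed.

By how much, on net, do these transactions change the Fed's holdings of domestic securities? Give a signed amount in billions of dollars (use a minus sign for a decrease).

Fed balance sheet:
  Assets:      Securities +$11B, Loans to banks −$89B
  Liabilities: Bank reserves −$36B, Government deposits −$42B
So the change in the Fed's holdings of domestic securities is +$11 billion.

+$11 billion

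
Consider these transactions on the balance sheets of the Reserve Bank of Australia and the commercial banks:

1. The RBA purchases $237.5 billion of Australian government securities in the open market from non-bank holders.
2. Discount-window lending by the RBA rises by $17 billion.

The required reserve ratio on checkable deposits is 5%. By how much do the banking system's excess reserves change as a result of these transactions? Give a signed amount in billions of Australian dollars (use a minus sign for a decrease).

+$242.625 billion

Asset purchase (from non-banks) $237.5 billion: reserves +$237.5B, deposits +$237.5B.
Discount-window loan $17 billion: reserves +$17B, deposits 0.
Totals: Δreserves = +$254.5B, Δdeposits = +$237.5B.
Δrequired reserves = 5% × +$237.5B = +$11.875B.
Δexcess reserves = Δreserves − Δrequired = +$254.5B − (+$11.875B) = +$242.625 billion.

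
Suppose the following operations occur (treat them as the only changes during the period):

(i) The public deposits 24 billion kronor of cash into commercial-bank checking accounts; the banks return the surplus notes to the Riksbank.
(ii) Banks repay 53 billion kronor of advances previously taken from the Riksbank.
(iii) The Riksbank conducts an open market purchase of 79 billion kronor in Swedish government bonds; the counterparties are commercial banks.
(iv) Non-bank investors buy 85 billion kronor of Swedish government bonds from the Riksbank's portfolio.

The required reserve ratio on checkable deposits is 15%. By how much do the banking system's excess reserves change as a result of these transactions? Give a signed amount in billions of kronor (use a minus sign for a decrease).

-25.85 billion

Currency deposit 24 billion kronor: reserves +24B, deposits +24B.
Discount-window repayment 53 billion kronor: reserves −53B, deposits 0.
OMO purchase (from banks) 79 billion kronor: reserves +79B, deposits 0.
Asset sale (to non-banks) 85 billion kronor: reserves −85B, deposits −85B.
Totals: Δreserves = −35B, Δdeposits = −61B.
Δrequired reserves = 15% × −61B = −9.15B.
Δexcess reserves = Δreserves − Δrequired = −35B − (−9.15B) = -25.85 billion.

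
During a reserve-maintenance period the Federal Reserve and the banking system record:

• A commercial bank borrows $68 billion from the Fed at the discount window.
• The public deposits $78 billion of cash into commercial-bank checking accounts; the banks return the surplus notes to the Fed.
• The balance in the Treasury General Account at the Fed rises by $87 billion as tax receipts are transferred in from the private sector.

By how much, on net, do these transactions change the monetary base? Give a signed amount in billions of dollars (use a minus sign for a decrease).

Discount-window loan $68 billion: Fed balance sheet expands → +$68B.
Currency deposit $78 billion: just a shift between currency and reserves — both are base money → 0.
Government account inflow $87 billion: reserves shift to a non-base liability → −$87B.
Net: 68 + 0 − 87 = -$19 billion.

-$19 billion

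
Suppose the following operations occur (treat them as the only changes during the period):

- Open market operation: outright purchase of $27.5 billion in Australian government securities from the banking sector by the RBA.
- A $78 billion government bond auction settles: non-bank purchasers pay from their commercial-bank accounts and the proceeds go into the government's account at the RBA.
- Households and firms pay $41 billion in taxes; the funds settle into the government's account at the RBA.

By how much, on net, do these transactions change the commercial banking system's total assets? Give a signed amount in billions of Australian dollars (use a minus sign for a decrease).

-$119 billion

RBA balance sheet:
  Assets:      Securities +$27.5B
  Liabilities: Bank reserves −$91.5B, Government deposits +$119B
Commercial banking system:
  Assets:      Reserves at CB −$91.5B, Securities −$27.5B
  Liabilities: Checkable deposits −$119B
Change in total bank assets = -$119 billion.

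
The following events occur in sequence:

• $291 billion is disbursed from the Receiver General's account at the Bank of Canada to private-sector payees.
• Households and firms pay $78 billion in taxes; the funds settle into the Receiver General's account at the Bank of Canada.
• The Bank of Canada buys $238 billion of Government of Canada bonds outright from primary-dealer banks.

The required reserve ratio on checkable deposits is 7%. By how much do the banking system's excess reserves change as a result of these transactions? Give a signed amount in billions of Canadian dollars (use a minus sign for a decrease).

Government spending $291 billion: reserves +$291B, deposits +$291B.
Government account inflow $78 billion: reserves −$78B, deposits −$78B.
OMO purchase (from banks) $238 billion: reserves +$238B, deposits 0.
Totals: Δreserves = +$451B, Δdeposits = +$213B.
Δrequired reserves = 7% × +$213B = +$14.91B.
Δexcess reserves = Δreserves − Δrequired = +$451B − (+$14.91B) = +$436.09 billion.

+$436.09 billion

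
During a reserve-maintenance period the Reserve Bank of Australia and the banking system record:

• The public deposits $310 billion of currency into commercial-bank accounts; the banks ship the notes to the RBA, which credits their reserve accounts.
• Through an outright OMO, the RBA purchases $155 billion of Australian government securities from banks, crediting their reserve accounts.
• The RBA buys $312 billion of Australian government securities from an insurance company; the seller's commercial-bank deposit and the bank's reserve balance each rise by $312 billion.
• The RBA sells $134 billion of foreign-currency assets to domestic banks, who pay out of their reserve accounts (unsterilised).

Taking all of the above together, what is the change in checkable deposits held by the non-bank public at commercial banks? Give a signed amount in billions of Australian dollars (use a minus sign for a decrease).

+$622 billion

RBA balance sheet:
  Assets:      Securities +$467B, Foreign assets −$134B
  Liabilities: Bank reserves +$643B, Currency in circulation −$310B
Commercial banking system:
  Assets:      Reserves at CB +$643B, Securities −$155B, Foreign assets +$134B
  Liabilities: Checkable deposits +$622B
So the change in checkable deposits held by the non-bank public at commercial banks is +$622 billion.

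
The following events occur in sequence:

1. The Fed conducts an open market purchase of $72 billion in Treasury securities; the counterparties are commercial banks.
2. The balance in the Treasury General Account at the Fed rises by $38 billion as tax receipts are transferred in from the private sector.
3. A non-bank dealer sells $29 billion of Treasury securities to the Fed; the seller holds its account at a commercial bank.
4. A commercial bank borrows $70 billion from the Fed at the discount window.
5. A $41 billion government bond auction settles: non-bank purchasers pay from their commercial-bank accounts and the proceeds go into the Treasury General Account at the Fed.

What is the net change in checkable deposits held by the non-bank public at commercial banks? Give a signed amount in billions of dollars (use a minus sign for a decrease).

-$50 billion

OMO purchase (from banks) $72 billion: the counterparty is a bank, so public deposits are unchanged → 0.
Government account inflow $38 billion: non-bank counterparties' bank balances fall → −$38B.
Asset purchase (from non-banks) $29 billion: non-bank counterparties' bank balances rise → +$29B.
Discount-window loan $70 billion: the counterparty is a bank, so public deposits are unchanged → 0.
Government account inflow $41 billion: non-bank counterparties' bank balances fall → −$41B.
Net: 0 − 38 + 29 + 0 − 41 = -$50 billion.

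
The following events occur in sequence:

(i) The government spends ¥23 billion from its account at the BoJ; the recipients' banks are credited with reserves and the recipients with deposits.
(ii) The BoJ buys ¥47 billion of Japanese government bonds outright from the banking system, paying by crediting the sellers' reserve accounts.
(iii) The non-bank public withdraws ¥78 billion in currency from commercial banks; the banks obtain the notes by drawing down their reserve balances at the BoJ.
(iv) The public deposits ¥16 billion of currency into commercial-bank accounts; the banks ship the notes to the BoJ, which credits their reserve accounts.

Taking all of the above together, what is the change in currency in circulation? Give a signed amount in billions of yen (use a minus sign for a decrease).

Government spending ¥23 billion: no currency enters or leaves circulation → 0.
OMO purchase (from banks) ¥47 billion: no currency enters or leaves circulation → 0.
Currency withdrawal ¥78 billion: notes leave the central bank → +¥78B.
Currency deposit ¥16 billion: notes return to the central bank → −¥16B.
Net: 0 + 0 + 78 − 16 = +¥62 billion.

+¥62 billion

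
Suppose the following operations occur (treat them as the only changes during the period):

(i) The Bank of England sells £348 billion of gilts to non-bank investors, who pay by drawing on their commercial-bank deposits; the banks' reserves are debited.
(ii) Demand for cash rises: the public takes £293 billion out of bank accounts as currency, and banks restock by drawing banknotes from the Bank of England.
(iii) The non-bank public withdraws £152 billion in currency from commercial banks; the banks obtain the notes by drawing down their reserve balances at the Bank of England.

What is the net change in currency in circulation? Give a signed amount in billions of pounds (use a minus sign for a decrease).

Asset sale (to non-banks) £348 billion: no currency enters or leaves circulation → 0.
Currency withdrawal £293 billion: notes leave the central bank → +£293B.
Currency withdrawal £152 billion: notes leave the central bank → +£152B.
Net: 0 + 293 + 152 = +£445 billion.

+£445 billion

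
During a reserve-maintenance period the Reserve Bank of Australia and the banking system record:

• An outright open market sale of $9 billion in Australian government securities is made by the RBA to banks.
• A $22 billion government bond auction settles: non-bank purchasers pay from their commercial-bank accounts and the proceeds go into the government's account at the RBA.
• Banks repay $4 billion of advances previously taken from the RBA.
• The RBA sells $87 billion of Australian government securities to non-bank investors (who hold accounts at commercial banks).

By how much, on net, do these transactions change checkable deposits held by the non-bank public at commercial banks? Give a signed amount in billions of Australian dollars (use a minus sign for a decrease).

-$109 billion

OMO sale (to banks) $9 billion: the counterparty is a bank, so public deposits are unchanged → 0.
Government account inflow $22 billion: non-bank counterparties' bank balances fall → −$22B.
Discount-window repayment $4 billion: the counterparty is a bank, so public deposits are unchanged → 0.
Asset sale (to non-banks) $87 billion: non-bank counterparties' bank balances fall → −$87B.
Net: 0 − 22 + 0 − 87 = -$109 billion.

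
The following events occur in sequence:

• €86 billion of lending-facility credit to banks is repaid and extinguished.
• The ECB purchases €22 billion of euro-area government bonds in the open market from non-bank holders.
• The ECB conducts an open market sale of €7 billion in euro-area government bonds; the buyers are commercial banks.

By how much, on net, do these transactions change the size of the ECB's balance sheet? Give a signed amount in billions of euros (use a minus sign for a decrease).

-€71 billion

ECB balance sheet:
  Assets:      Securities +€15B, Loans to banks −€86B
  Liabilities: Bank reserves −€71B
Change in total ECB assets = -€71 billion.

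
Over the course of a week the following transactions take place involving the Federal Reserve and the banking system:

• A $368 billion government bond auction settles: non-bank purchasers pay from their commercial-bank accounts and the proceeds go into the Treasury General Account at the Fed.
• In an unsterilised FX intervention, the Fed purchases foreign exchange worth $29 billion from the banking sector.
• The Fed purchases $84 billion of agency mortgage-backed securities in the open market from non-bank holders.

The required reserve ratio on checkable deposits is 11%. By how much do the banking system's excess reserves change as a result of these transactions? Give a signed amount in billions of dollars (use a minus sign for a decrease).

-$223.76 billion

Government account inflow $368 billion: reserves −$368B, deposits −$368B.
FX purchase $29 billion: reserves +$29B, deposits 0.
Asset purchase (from non-banks) $84 billion: reserves +$84B, deposits +$84B.
Totals: Δreserves = −$255B, Δdeposits = −$284B.
Δrequired reserves = 11% × −$284B = −$31.24B.
Δexcess reserves = Δreserves − Δrequired = −$255B − (−$31.24B) = -$223.76 billion.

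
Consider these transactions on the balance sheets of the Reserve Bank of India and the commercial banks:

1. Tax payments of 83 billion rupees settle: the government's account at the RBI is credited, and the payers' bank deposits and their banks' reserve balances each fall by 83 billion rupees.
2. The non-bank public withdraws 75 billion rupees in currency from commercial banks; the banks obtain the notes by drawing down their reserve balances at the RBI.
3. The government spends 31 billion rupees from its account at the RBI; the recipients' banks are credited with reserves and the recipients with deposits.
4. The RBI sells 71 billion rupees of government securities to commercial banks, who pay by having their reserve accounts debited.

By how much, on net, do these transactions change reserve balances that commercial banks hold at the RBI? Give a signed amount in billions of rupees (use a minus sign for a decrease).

-198 billion

Government account inflow 83 billion rupees: funds move from bank reserves into the government account → −83B.
Currency withdrawal 75 billion rupees: banks swap reserves for currency → −75B.
Government spending 31 billion rupees: government payments flow into bank reserve accounts → +31B.
OMO sale (to banks) 71 billion rupees: the buying banks pay out of their reserve balances → −71B.
Net: −83 − 75 + 31 − 71 = -198 billion.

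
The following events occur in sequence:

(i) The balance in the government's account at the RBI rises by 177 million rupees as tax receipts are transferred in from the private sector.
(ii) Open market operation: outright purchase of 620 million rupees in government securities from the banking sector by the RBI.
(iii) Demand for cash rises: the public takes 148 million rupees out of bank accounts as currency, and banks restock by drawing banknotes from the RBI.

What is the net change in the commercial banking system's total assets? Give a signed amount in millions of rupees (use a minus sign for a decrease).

-325 million

Government account inflow 177 million rupees: bank balance sheets shrink → −177M.
OMO purchase (from banks) 620 million rupees: just an asset swap on bank balance sheets → 0.
Currency withdrawal 148 million rupees: bank balance sheets shrink → −148M.
Net: −177 + 0 − 148 = -325 million.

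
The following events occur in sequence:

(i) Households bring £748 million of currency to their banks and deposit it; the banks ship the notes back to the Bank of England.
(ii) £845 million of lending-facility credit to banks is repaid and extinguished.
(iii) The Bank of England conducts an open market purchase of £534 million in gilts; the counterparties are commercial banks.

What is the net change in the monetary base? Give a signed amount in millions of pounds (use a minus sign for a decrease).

Bank of England balance sheet:
  Assets:      Securities +£534M, Loans to banks −£845M
  Liabilities: Bank reserves +£437M, Currency in circulation −£748M
Monetary base = currency + reserves: −£748M + (+£437M) = -£311 million.

-£311 million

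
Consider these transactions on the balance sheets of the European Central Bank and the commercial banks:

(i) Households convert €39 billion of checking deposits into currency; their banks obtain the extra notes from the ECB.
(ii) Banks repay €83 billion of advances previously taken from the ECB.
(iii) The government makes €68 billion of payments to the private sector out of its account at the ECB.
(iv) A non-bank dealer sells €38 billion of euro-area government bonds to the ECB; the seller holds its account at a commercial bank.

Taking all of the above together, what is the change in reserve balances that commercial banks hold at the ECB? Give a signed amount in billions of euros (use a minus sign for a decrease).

-€16 billion

ECB balance sheet:
  Assets:      Securities +€38B, Loans to banks −€83B
  Liabilities: Bank reserves −€16B, Currency in circulation +€39B, Government deposits −€68B
So the change in reserve balances that commercial banks hold at the ECB is -€16 billion.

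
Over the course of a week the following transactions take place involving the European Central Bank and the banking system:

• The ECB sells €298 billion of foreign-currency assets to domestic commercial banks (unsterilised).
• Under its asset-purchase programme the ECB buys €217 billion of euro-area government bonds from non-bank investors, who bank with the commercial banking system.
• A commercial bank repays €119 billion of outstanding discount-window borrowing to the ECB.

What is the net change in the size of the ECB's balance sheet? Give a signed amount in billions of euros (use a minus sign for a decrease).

FX sale €298 billion: an ECB asset is shed → −€298B.
Asset purchase (from non-banks) €217 billion: an ECB asset is acquired → +€217B.
Discount-window repayment €119 billion: an ECB asset is shed → −€119B.
Net: −298 + 217 − 119 = -€200 billion.

-€200 billion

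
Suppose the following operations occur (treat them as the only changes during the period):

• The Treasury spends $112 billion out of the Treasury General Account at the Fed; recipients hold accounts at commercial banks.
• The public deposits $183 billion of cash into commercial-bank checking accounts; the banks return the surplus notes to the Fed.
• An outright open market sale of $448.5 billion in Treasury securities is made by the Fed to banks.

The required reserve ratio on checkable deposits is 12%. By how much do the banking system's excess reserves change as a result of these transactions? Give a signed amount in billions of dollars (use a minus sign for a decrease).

-$188.9 billion

Government spending $112 billion: reserves +$112B, deposits +$112B.
Currency deposit $183 billion: reserves +$183B, deposits +$183B.
OMO sale (to banks) $448.5 billion: reserves −$448.5B, deposits 0.
Totals: Δreserves = −$153.5B, Δdeposits = +$295B.
Δrequired reserves = 12% × +$295B = +$35.4B.
Δexcess reserves = Δreserves − Δrequired = −$153.5B − (+$35.4B) = -$188.9 billion.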